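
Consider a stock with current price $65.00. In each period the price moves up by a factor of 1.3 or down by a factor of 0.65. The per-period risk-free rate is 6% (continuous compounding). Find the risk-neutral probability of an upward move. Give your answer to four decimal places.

Risk-neutral probability p = (e^0.06 − 0.65)/(1.3 − 0.65) = 0.4118/0.6500 = 0.6336

p = 0.6336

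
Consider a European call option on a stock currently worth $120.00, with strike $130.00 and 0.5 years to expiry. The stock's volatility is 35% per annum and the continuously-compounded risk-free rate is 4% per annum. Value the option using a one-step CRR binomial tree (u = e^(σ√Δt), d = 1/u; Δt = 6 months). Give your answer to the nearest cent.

CRR parameters: u = e^(σ√Δt) = e^(0.35·√0.5) = 1.2808, d = 1/u = 0.7808
Per-period rate: rΔt = 0.04·0.5 = 0.02, so R = e^0.02 = 1.0202
Risk-neutral probability p = (e^0.02 − 0.7808)/(1.2808 − 0.7808) = 0.2394/0.5000 = 0.4788
Terminal stock prices: S_u = 153.7, S_d = 93.69
Terminal payoffs (S − K): max(23.7, 0) = 23.7, max(-36.31, 0) = 0
Node 0 (S = 120): V_0 = e^(−0.02)·[0.4788·23.6964 + 0.5212·0.0000] = 11.1221

$11.12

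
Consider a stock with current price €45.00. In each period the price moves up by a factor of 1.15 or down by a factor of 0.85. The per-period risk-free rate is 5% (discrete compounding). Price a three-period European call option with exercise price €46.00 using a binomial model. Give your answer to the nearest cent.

Risk-neutral probability p = (1 + 0.05 − 0.85)/(1.15 − 0.85) = 0.2000/0.3000 = 0.6667
Terminal stock prices: S_uuu = 68.44, S_uud = 50.59, S_udd = 37.39, S_ddd = 27.64
Terminal payoffs (S − K): max(22.44, 0) = 22.44, max(4.586, 0) = 4.586, max(-8.611, 0) = 0, max(-18.36, 0) = 0
Node uu (S = 59.51): V_uu = 1/1.05·[0.6667·22.4394 + 0.3333·4.5856] = 15.7030
Node ud (S = 43.99): V_ud = 1/1.05·[0.6667·4.5856 + 0.3333·0.0000] = 2.9115
Node dd (S = 32.51): V_dd = 1/1.05·[0.6667·0.0000 + 0.3333·0.0000] = 0.0000
Node u (S = 51.75): V_u = 1/1.05·[0.6667·15.7030 + 0.3333·2.9115] = 10.8944
Node d (S = 38.25): V_d = 1/1.05·[0.6667·2.9115 + 0.3333·0.0000] = 1.8486
Node 0 (S = 45): V_0 = 1/1.05·[0.6667·10.8944 + 0.3333·1.8486] = 7.5039

€7.50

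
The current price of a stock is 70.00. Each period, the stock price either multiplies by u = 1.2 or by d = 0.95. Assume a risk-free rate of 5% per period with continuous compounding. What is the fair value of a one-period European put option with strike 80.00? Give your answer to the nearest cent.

7.64

Risk-neutral probability p = (e^0.05 − 0.95)/(1.2 − 0.95) = 0.1013/0.2500 = 0.4051
Terminal stock prices: S_u = 84, S_d = 66.5
Terminal payoffs (K − S): max(-4, 0) = 0, max(13.5, 0) = 13.5
Node 0 (S = 70): V_0 = e^(−0.05)·[0.4051·0.0000 + 0.5949·13.5000] = 7.6397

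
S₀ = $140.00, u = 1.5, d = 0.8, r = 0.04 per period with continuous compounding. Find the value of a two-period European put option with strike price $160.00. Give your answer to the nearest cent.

$27.97

Risk-neutral probability p = (e^0.04 − 0.8)/(1.5 − 0.8) = 0.2408/0.7000 = 0.3440
Terminal stock prices: S_uu = 315, S_ud = 168, S_dd = 89.6
Terminal payoffs (K − S): max(-155, 0) = 0, max(-8, 0) = 0, max(70.4, 0) = 70.4
Node u (S = 210): V_u = e^(−0.04)·[0.3440·0.0000 + 0.6560·0.0000] = 0.0000
Node d (S = 112): V_d = e^(−0.04)·[0.3440·0.0000 + 0.6560·70.4000] = 44.3705
Node 0 (S = 140): V_0 = e^(−0.04)·[0.3440·0.0000 + 0.6560·44.3705] = 27.9651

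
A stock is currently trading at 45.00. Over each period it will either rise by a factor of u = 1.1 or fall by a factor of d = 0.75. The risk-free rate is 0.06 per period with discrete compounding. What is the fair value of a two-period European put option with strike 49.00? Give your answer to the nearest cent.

Risk-neutral probability p = (1 + 0.06 − 0.75)/(1.1 − 0.75) = 0.3100/0.3500 = 0.8857
Terminal stock prices: S_uu = 54.45, S_ud = 37.13, S_dd = 25.31
Terminal payoffs (K − S): max(-5.45, 0) = 0, max(11.87, 0) = 11.87, max(23.69, 0) = 23.69
Node u (S = 49.5): V_u = 1/1.06·[0.8857·0.0000 + 0.1143·11.8750] = 1.2803
Node d (S = 33.75): V_d = 1/1.06·[0.8857·11.8750 + 0.1143·23.6875] = 12.4764
Node 0 (S = 45): V_0 = 1/1.06·[0.8857·1.2803 + 0.1143·12.4764] = 2.4150

2.41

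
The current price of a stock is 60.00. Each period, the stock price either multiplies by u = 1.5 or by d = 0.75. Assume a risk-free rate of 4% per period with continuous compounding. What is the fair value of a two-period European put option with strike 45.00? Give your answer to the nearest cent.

3.89

Risk-neutral probability p = (e^0.04 − 0.75)/(1.5 − 0.75) = 0.2908/0.7500 = 0.3877
Terminal stock prices: S_uu = 135, S_ud = 67.5, S_dd = 33.75
Terminal payoffs (K − S): max(-90, 0) = 0, max(-22.5, 0) = 0, max(11.25, 0) = 11.25
Node u (S = 90): V_u = e^(−0.04)·[0.3877·0.0000 + 0.6123·0.0000] = 0.0000
Node d (S = 45): V_d = e^(−0.04)·[0.3877·0.0000 + 0.6123·11.2500] = 6.6178
Node 0 (S = 60): V_0 = e^(−0.04)·[0.3877·0.0000 + 0.6123·6.6178] = 3.8929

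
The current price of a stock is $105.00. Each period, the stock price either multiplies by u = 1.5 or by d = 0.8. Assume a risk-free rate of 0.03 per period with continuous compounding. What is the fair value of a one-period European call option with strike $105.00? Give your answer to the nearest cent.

Risk-neutral probability p = (e^0.03 − 0.8)/(1.5 − 0.8) = 0.2305/0.7000 = 0.3292
Terminal stock prices: S_u = 157.5, S_d = 84
Terminal payoffs (S − K): max(52.5, 0) = 52.5, max(-21, 0) = 0
Node 0 (S = 105): V_0 = e^(−0.03)·[0.3292·52.5000 + 0.6708·0.0000] = 16.7733

$16.77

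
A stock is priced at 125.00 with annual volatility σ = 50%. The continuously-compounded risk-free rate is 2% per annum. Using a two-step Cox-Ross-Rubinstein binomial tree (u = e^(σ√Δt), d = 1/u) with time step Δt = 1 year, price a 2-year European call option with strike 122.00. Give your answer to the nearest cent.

CRR parameters: u = e^(σ√Δt) = e^(0.5·√1) = 1.6487, d = 1/u = 0.6065
Per-period rate: rΔt = 0.02·1 = 0.02, so R = e^0.02 = 1.0202
Risk-neutral probability p = (e^0.02 − 0.6065)/(1.6487 − 0.6065) = 0.4137/1.0422 = 0.3969
Terminal stock prices: S_uu = 339.8, S_ud = 125, S_dd = 45.98
Terminal payoffs (S − K): max(217.8, 0) = 217.8, max(3, 0) = 3, max(-76.02, 0) = 0
Node u (S = 206.1): V_u = e^(−0.02)·[0.3969·217.7852 + 0.6031·3.0000] = 86.5059
Node d (S = 75.82): V_d = e^(−0.02)·[0.3969·3.0000 + 0.6031·0.0000] = 1.1672
Node 0 (S = 125): V_0 = e^(−0.02)·[0.3969·86.5059 + 0.6031·1.1672] = 34.3464

34.35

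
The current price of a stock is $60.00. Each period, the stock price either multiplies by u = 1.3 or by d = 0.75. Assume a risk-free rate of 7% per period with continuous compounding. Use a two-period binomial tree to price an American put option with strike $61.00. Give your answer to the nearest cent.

Risk-neutral probability p = (e^0.07 − 0.75)/(1.3 − 0.75) = 0.3225/0.5500 = 0.5864
Terminal stock prices: S_uu = 101.4, S_ud = 58.5, S_dd = 33.75
Terminal payoffs (K − S): max(-40.4, 0) = 0, max(2.5, 0) = 2.5, max(27.25, 0) = 27.25
Node u (S = 78): continuation = e^(−0.07)·[0.5864·0.0000 + 0.4136·2.5000] = 0.9641; exercise value = 0.0000 ≤ continuation, so V_u = 0.9641
Node d (S = 45): continuation = e^(−0.07)·[0.5864·2.5000 + 0.4136·27.2500] = 11.8760; exercise value = 16.0000 > continuation, so V_d = 16.0000 (exercise)
Node 0 (S = 60): continuation = e^(−0.07)·[0.5864·0.9641 + 0.4136·16.0000] = 6.6977; exercise value = 1.0000 ≤ continuation, so V_0 = 6.6977

$6.70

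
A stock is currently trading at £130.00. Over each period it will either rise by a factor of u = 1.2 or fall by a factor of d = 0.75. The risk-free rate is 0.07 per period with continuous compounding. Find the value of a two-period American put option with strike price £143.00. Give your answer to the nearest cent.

£16.61

Risk-neutral probability p = (e^0.07 − 0.75)/(1.2 − 0.75) = 0.3225/0.4500 = 0.7167
Terminal stock prices: S_uu = 187.2, S_ud = 117, S_dd = 73.12
Terminal payoffs (K − S): max(-44.2, 0) = 0, max(26, 0) = 26, max(69.88, 0) = 69.88
Node u (S = 156): continuation = e^(−0.07)·[0.7167·0.0000 + 0.2833·26.0000] = 6.8682; exercise value = 0.0000 ≤ continuation, so V_u = 6.8682
Node d (S = 97.5): continuation = e^(−0.07)·[0.7167·26.0000 + 0.2833·69.8750] = 35.8323; exercise value = 45.5000 > continuation, so V_d = 45.5000 (exercise)
Node 0 (S = 130): continuation = e^(−0.07)·[0.7167·6.8682 + 0.2833·45.5000] = 16.6089; exercise value = 13.0000 ≤ continuation, so V_0 = 16.6089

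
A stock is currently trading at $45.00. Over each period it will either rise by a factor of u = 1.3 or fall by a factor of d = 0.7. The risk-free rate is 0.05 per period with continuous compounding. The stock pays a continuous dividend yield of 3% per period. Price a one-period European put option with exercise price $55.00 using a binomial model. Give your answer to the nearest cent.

$10.42

Per-period risk-free factor R = e^0.05 = 1.0513; dividend-adjusted growth = e^(0.05−0.03) = 1.0202.
Risk-neutral probability p = (1.0202 − 0.7)/(1.3 − 0.7) = 0.3202/0.6000 = 0.5337
Terminal stock prices: S_u = 58.5, S_d = 31.5
Terminal payoffs (K − S): max(-3.5, 0) = 0, max(23.5, 0) = 23.5
Node 0 (S = 45): V_0 = e^(−0.05)·[0.5337·0.0000 + 0.4663·23.5000] = 10.4243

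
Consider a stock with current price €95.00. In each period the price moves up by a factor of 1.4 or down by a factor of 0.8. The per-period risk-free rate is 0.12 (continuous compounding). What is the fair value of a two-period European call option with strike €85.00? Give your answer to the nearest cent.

€32.06

Risk-neutral probability p = (e^0.12 − 0.8)/(1.4 − 0.8) = 0.3275/0.6000 = 0.5458
Terminal stock prices: S_uu = 186.2, S_ud = 106.4, S_dd = 60.8
Terminal payoffs (S − K): max(101.2, 0) = 101.2, max(21.4, 0) = 21.4, max(-24.2, 0) = 0
Node u (S = 133): V_u = e^(−0.12)·[0.5458·101.2000 + 0.4542·21.4000] = 57.6118
Node d (S = 76): V_d = e^(−0.12)·[0.5458·21.4000 + 0.4542·0.0000] = 10.3599
Node 0 (S = 95): V_0 = e^(−0.12)·[0.5458·57.6118 + 0.4542·10.3599] = 32.0633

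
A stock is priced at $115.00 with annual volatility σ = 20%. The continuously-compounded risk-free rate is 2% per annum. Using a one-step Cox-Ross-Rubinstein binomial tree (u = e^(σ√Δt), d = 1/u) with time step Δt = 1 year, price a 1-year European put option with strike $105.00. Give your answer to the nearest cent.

$5.31

CRR parameters: u = e^(σ√Δt) = e^(0.2·√1) = 1.2214, d = 1/u = 0.8187
Per-period rate: rΔt = 0.02·1 = 0.02, so R = e^0.02 = 1.0202
Risk-neutral probability p = (e^0.02 − 0.8187)/(1.2214 − 0.8187) = 0.2015/0.4027 = 0.5003
Terminal stock prices: S_u = 140.5, S_d = 94.15
Terminal payoffs (K − S): max(-35.46, 0) = 0, max(10.85, 0) = 10.85
Node 0 (S = 115): V_0 = e^(−0.02)·[0.5003·0.0000 + 0.4997·10.8460] = 5.3120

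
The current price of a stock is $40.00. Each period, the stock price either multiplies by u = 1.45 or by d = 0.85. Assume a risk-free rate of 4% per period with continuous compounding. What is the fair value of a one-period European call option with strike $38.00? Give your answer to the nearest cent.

Risk-neutral probability p = (e^0.04 − 0.85)/(1.45 − 0.85) = 0.1908/0.6000 = 0.3180
Terminal stock prices: S_u = 58, S_d = 34
Terminal payoffs (S − K): max(20, 0) = 20, max(-4, 0) = 0
Node 0 (S = 40): V_0 = e^(−0.04)·[0.3180·20.0000 + 0.6820·0.0000] = 6.1110

$6.11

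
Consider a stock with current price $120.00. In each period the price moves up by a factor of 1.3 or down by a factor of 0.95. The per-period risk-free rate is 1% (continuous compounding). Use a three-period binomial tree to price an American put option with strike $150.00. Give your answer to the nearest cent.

$30.58

Risk-neutral probability p = (e^0.01 − 0.95)/(1.3 − 0.95) = 0.0601/0.3500 = 0.1716
Terminal stock prices: S_uuu = 263.6, S_uud = 192.7, S_udd = 140.8, S_ddd = 102.9
Terminal payoffs (K − S): max(-113.6, 0) = 0, max(-42.66, 0) = 0, max(9.21, 0) = 9.21, max(47.12, 0) = 47.12
Node uu (S = 202.8): continuation = e^(−0.01)·[0.1716·0.0000 + 0.8284·0.0000] = 0.0000; exercise value = 0.0000 ≤ continuation, so V_uu = 0.0000
Node ud (S = 148.2): continuation = e^(−0.01)·[0.1716·0.0000 + 0.8284·9.2100] = 7.5539; exercise value = 1.8000 ≤ continuation, so V_ud = 7.5539
Node dd (S = 108.3): continuation = e^(−0.01)·[0.1716·9.2100 + 0.8284·47.1150] = 40.2075; exercise value = 41.7000 > continuation, so V_dd = 41.7000 (exercise)
Node u (S = 156): continuation = e^(−0.01)·[0.1716·0.0000 + 0.8284·7.5539] = 6.1956; exercise value = 0.0000 ≤ continuation, so V_u = 6.1956
Node d (S = 114): continuation = e^(−0.01)·[0.1716·7.5539 + 0.8284·41.7000] = 35.4849; exercise value = 36.0000 > continuation, so V_d = 36.0000 (exercise)
Node 0 (S = 120): continuation = e^(−0.01)·[0.1716·6.1956 + 0.8284·36.0000] = 30.5791; exercise value = 30.0000 ≤ continuation, so V_0 = 30.5791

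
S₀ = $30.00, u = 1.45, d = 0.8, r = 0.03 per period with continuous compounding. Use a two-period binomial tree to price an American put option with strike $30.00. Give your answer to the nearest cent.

$4.24

Risk-neutral probability p = (e^0.03 − 0.8)/(1.45 − 0.8) = 0.2305/0.6500 = 0.3545
Terminal stock prices: S_uu = 63.08, S_ud = 34.8, S_dd = 19.2
Terminal payoffs (K − S): max(-33.08, 0) = 0, max(-4.8, 0) = 0, max(10.8, 0) = 10.8
Node u (S = 43.5): continuation = e^(−0.03)·[0.3545·0.0000 + 0.6455·0.0000] = 0.0000; exercise value = 0.0000 ≤ continuation, so V_u = 0.0000
Node d (S = 24): continuation = e^(−0.03)·[0.3545·0.0000 + 0.6455·10.8000] = 6.7649; exercise value = 6.0000 ≤ continuation, so V_d = 6.7649
Node 0 (S = 30): continuation = e^(−0.03)·[0.3545·0.0000 + 0.6455·6.7649] = 4.2374; exercise value = 0.0000 ≤ continuation, so V_0 = 4.2374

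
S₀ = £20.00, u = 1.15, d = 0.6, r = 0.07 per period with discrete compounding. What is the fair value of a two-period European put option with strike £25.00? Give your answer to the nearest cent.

Risk-neutral probability p = (1 + 0.07 − 0.6)/(1.15 − 0.6) = 0.4700/0.5500 = 0.8545
Terminal stock prices: S_uu = 26.45, S_ud = 13.8, S_dd = 7.2
Terminal payoffs (K − S): max(-1.45, 0) = 0, max(11.2, 0) = 11.2, max(17.8, 0) = 17.8
Node u (S = 23): V_u = 1/1.07·[0.8545·0.0000 + 0.1455·11.2000] = 1.5225
Node d (S = 12): V_d = 1/1.07·[0.8545·11.2000 + 0.1455·17.8000] = 11.3645
Node 0 (S = 20): V_0 = 1/1.07·[0.8545·1.5225 + 0.1455·11.3645] = 2.7608

£2.76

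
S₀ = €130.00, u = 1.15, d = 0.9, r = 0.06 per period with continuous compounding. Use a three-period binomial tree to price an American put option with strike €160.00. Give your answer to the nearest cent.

€30.00

Risk-neutral probability p = (e^0.06 − 0.9)/(1.15 − 0.9) = 0.1618/0.2500 = 0.6473
Terminal stock prices: S_uuu = 197.7, S_uud = 154.7, S_udd = 121.1, S_ddd = 94.77
Terminal payoffs (K − S): max(-37.71, 0) = 0, max(5.268, 0) = 5.268, max(38.9, 0) = 38.9, max(65.23, 0) = 65.23
Node uu (S = 171.9): continuation = e^(−0.06)·[0.6473·0.0000 + 0.3527·5.2675] = 1.7494; exercise value = 0.0000 ≤ continuation, so V_uu = 1.7494
Node ud (S = 134.6): continuation = e^(−0.06)·[0.6473·5.2675 + 0.3527·38.9050] = 16.1323; exercise value = 25.4500 > continuation, so V_ud = 25.4500 (exercise)
Node dd (S = 105.3): continuation = e^(−0.06)·[0.6473·38.9050 + 0.3527·65.2300] = 45.3823; exercise value = 54.7000 > continuation, so V_dd = 54.7000 (exercise)
Node u (S = 149.5): continuation = e^(−0.06)·[0.6473·1.7494 + 0.3527·25.4500] = 9.5189; exercise value = 10.5000 > continuation, so V_u = 10.5000 (exercise)
Node d (S = 117): continuation = e^(−0.06)·[0.6473·25.4500 + 0.3527·54.7000] = 33.6823; exercise value = 43.0000 > continuation, so V_d = 43.0000 (exercise)
Node 0 (S = 130): continuation = e^(−0.06)·[0.6473·10.5000 + 0.3527·43.0000] = 20.6823; exercise value = 30.0000 > continuation, so V_0 = 30.0000 (exercise)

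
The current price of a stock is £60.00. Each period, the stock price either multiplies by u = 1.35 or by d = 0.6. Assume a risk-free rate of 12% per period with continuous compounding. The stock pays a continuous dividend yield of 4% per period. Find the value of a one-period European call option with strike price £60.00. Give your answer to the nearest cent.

£12.00

Per-period risk-free factor R = e^0.12 = 1.1275; dividend-adjusted growth = e^(0.12−0.04) = 1.0833.
Risk-neutral probability p = (1.0833 − 0.6)/(1.35 − 0.6) = 0.4833/0.7500 = 0.6444
Terminal stock prices: S_u = 81, S_d = 36
Terminal payoffs (S − K): max(21, 0) = 21, max(-24, 0) = 0
Node 0 (S = 60): V_0 = e^(−0.12)·[0.6444·21.0000 + 0.3556·0.0000] = 12.0018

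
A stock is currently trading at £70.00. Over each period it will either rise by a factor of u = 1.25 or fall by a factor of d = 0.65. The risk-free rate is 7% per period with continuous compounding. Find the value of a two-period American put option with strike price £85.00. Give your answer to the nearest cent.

£15.99

Risk-neutral probability p = (e^0.07 − 0.65)/(1.25 − 0.65) = 0.4225/0.6000 = 0.7042
Terminal stock prices: S_uu = 109.4, S_ud = 56.88, S_dd = 29.58
Terminal payoffs (K − S): max(-24.38, 0) = 0, max(28.12, 0) = 28.12, max(55.42, 0) = 55.42
Node u (S = 87.5): continuation = e^(−0.07)·[0.7042·0.0000 + 0.2958·28.1250] = 7.7575; exercise value = 0.0000 ≤ continuation, so V_u = 7.7575
Node d (S = 45.5): continuation = e^(−0.07)·[0.7042·28.1250 + 0.2958·55.4250] = 33.7535; exercise value = 39.5000 > continuation, so V_d = 39.5000 (exercise)
Node 0 (S = 70): continuation = e^(−0.07)·[0.7042·7.7575 + 0.2958·39.5000] = 15.9882; exercise value = 15.0000 ≤ continuation, so V_0 = 15.9882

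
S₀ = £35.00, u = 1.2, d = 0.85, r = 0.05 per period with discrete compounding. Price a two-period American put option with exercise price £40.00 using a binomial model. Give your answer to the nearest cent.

Risk-neutral probability p = (1 + 0.05 − 0.85)/(1.2 − 0.85) = 0.2000/0.3500 = 0.5714
Terminal stock prices: S_uu = 50.4, S_ud = 35.7, S_dd = 25.29
Terminal payoffs (K − S): max(-10.4, 0) = 0, max(4.3, 0) = 4.3, max(14.71, 0) = 14.71
Node u (S = 42): continuation = 1/1.05·[0.5714·0.0000 + 0.4286·4.3000] = 1.7551; exercise value = 0.0000 ≤ continuation, so V_u = 1.7551
Node d (S = 29.75): continuation = 1/1.05·[0.5714·4.3000 + 0.4286·14.7125] = 8.3452; exercise value = 10.2500 > continuation, so V_d = 10.2500 (exercise)
Node 0 (S = 35): continuation = 1/1.05·[0.5714·1.7551 + 0.4286·10.2500] = 5.1388; exercise value = 5.0000 ≤ continuation, so V_0 = 5.1388

£5.14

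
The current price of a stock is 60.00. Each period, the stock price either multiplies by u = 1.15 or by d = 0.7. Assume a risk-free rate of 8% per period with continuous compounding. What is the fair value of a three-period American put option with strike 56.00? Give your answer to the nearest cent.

2.78

Risk-neutral probability p = (e^0.08 − 0.7)/(1.15 − 0.7) = 0.3833/0.4500 = 0.8517
Terminal stock prices: S_uuu = 91.25, S_uud = 55.54, S_udd = 33.81, S_ddd = 20.58
Terminal payoffs (K − S): max(-35.25, 0) = 0, max(0.455, 0) = 0.455, max(22.19, 0) = 22.19, max(35.42, 0) = 35.42
Node uu (S = 79.35): continuation = e^(−0.08)·[0.8517·0.0000 + 0.1483·0.4550] = 0.0623; exercise value = 0.0000 ≤ continuation, so V_uu = 0.0623
Node ud (S = 48.3): continuation = e^(−0.08)·[0.8517·0.4550 + 0.1483·22.1900] = 3.3945; exercise value = 7.7000 > continuation, so V_ud = 7.7000 (exercise)
Node dd (S = 29.4): continuation = e^(−0.08)·[0.8517·22.1900 + 0.1483·35.4200] = 22.2945; exercise value = 26.6000 > continuation, so V_dd = 26.6000 (exercise)
Node u (S = 69): continuation = e^(−0.08)·[0.8517·0.0623 + 0.1483·7.7000] = 1.1027; exercise value = 0.0000 ≤ continuation, so V_u = 1.1027
Node d (S = 42): continuation = e^(−0.08)·[0.8517·7.7000 + 0.1483·26.6000] = 9.6945; exercise value = 14.0000 > continuation, so V_d = 14.0000 (exercise)
Node 0 (S = 60): continuation = e^(−0.08)·[0.8517·1.1027 + 0.1483·14.0000] = 2.7830; exercise value = 0.0000 ≤ continuation, so V_0 = 2.7830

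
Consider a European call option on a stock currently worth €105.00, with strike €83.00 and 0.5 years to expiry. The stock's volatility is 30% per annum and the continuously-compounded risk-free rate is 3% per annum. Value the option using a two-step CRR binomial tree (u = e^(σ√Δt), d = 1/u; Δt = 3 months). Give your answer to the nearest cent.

CRR parameters: u = e^(σ√Δt) = e^(0.3·√0.25) = 1.1618, d = 1/u = 0.8607
Per-period rate: rΔt = 0.03·0.25 = 0.0075, so R = e^0.0075 = 1.0075
Risk-neutral probability p = (e^0.0075 − 0.8607)/(1.1618 − 0.8607) = 0.1468/0.3011 = 0.4876
Terminal stock prices: S_uu = 141.7, S_ud = 105, S_dd = 77.79
Terminal payoffs (S − K): max(58.74, 0) = 58.74, max(22, 0) = 22, max(-5.214, 0) = 0
Node u (S = 122): V_u = e^(−0.0075)·[0.4876·58.7352 + 0.5124·22.0000] = 39.6128
Node d (S = 90.37): V_d = e^(−0.0075)·[0.4876·22.0000 + 0.5124·0.0000] = 10.6464
Node 0 (S = 105): V_0 = e^(−0.0075)·[0.4876·39.6128 + 0.5124·10.6464] = 24.5845

€24.58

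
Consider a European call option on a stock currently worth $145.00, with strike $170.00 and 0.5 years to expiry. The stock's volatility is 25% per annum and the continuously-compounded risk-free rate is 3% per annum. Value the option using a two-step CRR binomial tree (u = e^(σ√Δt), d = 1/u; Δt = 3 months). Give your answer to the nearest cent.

$3.97

CRR parameters: u = e^(σ√Δt) = e^(0.25·√0.25) = 1.1331, d = 1/u = 0.8825
Per-period rate: rΔt = 0.03·0.25 = 0.0075, so R = e^0.0075 = 1.0075
Risk-neutral probability p = (e^0.0075 − 0.8825)/(1.1331 − 0.8825) = 0.1250/0.2507 = 0.4988
Terminal stock prices: S_uu = 186.2, S_ud = 145, S_dd = 112.9
Terminal payoffs (S − K): max(16.18, 0) = 16.18, max(-25, 0) = 0, max(-57.07, 0) = 0
Node u (S = 164.3): V_u = e^(−0.0075)·[0.4988·16.1837 + 0.5012·0.0000] = 8.0125
Node d (S = 128): V_d = e^(−0.0075)·[0.4988·0.0000 + 0.5012·0.0000] = 0.0000
Node 0 (S = 145): V_0 = e^(−0.0075)·[0.4988·8.0125 + 0.5012·0.0000] = 3.9670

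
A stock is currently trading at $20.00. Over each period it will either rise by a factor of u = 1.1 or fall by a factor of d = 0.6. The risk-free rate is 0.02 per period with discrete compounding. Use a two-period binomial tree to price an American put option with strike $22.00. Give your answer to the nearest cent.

Risk-neutral probability p = (1 + 0.02 − 0.6)/(1.1 − 0.6) = 0.4200/0.5000 = 0.8400
Terminal stock prices: S_uu = 24.2, S_ud = 13.2, S_dd = 7.2
Terminal payoffs (K − S): max(-2.2, 0) = 0, max(8.8, 0) = 8.8, max(14.8, 0) = 14.8
Node u (S = 22): continuation = 1/1.02·[0.8400·0.0000 + 0.1600·8.8000] = 1.3804; exercise value = 0.0000 ≤ continuation, so V_u = 1.3804
Node d (S = 12): continuation = 1/1.02·[0.8400·8.8000 + 0.1600·14.8000] = 9.5686; exercise value = 10.0000 > continuation, so V_d = 10.0000 (exercise)
Node 0 (S = 20): continuation = 1/1.02·[0.8400·1.3804 + 0.1600·10.0000] = 2.7054; exercise value = 2.0000 ≤ continuation, so V_0 = 2.7054

$2.71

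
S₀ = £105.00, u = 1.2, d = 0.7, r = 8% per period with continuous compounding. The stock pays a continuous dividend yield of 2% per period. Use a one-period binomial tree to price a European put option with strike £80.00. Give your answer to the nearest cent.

Per-period risk-free factor R = e^0.08 = 1.0833; dividend-adjusted growth = e^(0.08−0.02) = 1.0618.
Risk-neutral probability p = (1.0618 − 0.7)/(1.2 − 0.7) = 0.3618/0.5000 = 0.7237
Terminal stock prices: S_u = 126, S_d = 73.5
Terminal payoffs (K − S): max(-46, 0) = 0, max(6.5, 0) = 6.5
Node 0 (S = 105): V_0 = e^(−0.08)·[0.7237·0.0000 + 0.2763·6.5000] = 1.6580

£1.66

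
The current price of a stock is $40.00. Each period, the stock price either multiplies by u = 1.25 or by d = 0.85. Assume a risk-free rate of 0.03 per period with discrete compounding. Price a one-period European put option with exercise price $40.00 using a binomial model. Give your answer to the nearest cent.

$3.20

Risk-neutral probability p = (1 + 0.03 − 0.85)/(1.25 − 0.85) = 0.1800/0.4000 = 0.4500
Terminal stock prices: S_u = 50, S_d = 34
Terminal payoffs (K − S): max(-10, 0) = 0, max(6, 0) = 6
Node 0 (S = 40): V_0 = 1/1.03·[0.4500·0.0000 + 0.5500·6.0000] = 3.2039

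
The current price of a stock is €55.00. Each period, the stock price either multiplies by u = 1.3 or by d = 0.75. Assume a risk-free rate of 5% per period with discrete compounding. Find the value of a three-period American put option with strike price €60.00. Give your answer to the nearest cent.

€10.04

Risk-neutral probability p = (1 + 0.05 − 0.75)/(1.3 − 0.75) = 0.3000/0.5500 = 0.5455
Terminal stock prices: S_uuu = 120.8, S_uud = 69.71, S_udd = 40.22, S_ddd = 23.2
Terminal payoffs (K − S): max(-60.84, 0) = 0, max(-9.713, 0) = 0, max(19.78, 0) = 19.78, max(36.8, 0) = 36.8
Node uu (S = 92.95): continuation = 1/1.05·[0.5455·0.0000 + 0.4545·0.0000] = 0.0000; exercise value = 0.0000 ≤ continuation, so V_uu = 0.0000
Node ud (S = 53.62): continuation = 1/1.05·[0.5455·0.0000 + 0.4545·19.7812] = 8.5633; exercise value = 6.3750 ≤ continuation, so V_ud = 8.5633
Node dd (S = 30.94): continuation = 1/1.05·[0.5455·19.7812 + 0.4545·36.7969] = 26.2054; exercise value = 29.0625 > continuation, so V_dd = 29.0625 (exercise)
Node u (S = 71.5): continuation = 1/1.05·[0.5455·0.0000 + 0.4545·8.5633] = 3.7071; exercise value = 0.0000 ≤ continuation, so V_u = 3.7071
Node d (S = 41.25): continuation = 1/1.05·[0.5455·8.5633 + 0.4545·29.0625] = 17.0296; exercise value = 18.7500 > continuation, so V_d = 18.7500 (exercise)
Node 0 (S = 55): continuation = 1/1.05·[0.5455·3.7071 + 0.4545·18.7500] = 10.0426; exercise value = 5.0000 ≤ continuation, so V_0 = 10.0426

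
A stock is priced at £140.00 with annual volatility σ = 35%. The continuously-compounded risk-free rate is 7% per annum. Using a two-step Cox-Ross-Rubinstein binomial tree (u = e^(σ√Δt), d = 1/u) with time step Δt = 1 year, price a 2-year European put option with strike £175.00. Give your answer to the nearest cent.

£36.78

CRR parameters: u = e^(σ√Δt) = e^(0.35·√1) = 1.4191, d = 1/u = 0.7047
Per-period rate: rΔt = 0.07·1 = 0.07, so R = e^0.07 = 1.0725
Risk-neutral probability p = (e^0.07 − 0.7047)/(1.4191 − 0.7047) = 0.3678/0.7144 = 0.5149
Terminal stock prices: S_uu = 281.9, S_ud = 140, S_dd = 69.52
Terminal payoffs (K − S): max(-106.9, 0) = 0, max(35, 0) = 35, max(105.5, 0) = 105.5
Node u (S = 198.7): V_u = e^(−0.07)·[0.5149·0.0000 + 0.4851·35.0000] = 15.8313
Node d (S = 98.66): V_d = e^(−0.07)·[0.5149·35.0000 + 0.4851·105.4781] = 64.5126
Node 0 (S = 140): V_0 = e^(−0.07)·[0.5149·15.8313 + 0.4851·64.5126] = 36.7806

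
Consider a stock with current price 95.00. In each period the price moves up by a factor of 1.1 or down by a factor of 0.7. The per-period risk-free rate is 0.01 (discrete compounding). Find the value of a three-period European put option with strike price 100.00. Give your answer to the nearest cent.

Risk-neutral probability p = (1 + 0.01 − 0.7)/(1.1 − 0.7) = 0.3100/0.4000 = 0.7750
Terminal stock prices: S_uuu = 126.4, S_uud = 80.47, S_udd = 51.2, S_ddd = 32.58
Terminal payoffs (K − S): max(-26.45, 0) = 0, max(19.53, 0) = 19.53, max(48.8, 0) = 48.8, max(67.42, 0) = 67.42
Node uu (S = 115): V_uu = 1/1.01·[0.7750·0.0000 + 0.2250·19.5350] = 4.3519
Node ud (S = 73.15): V_ud = 1/1.01·[0.7750·19.5350 + 0.2250·48.7950] = 25.8599
Node dd (S = 46.55): V_dd = 1/1.01·[0.7750·48.7950 + 0.2250·67.4150] = 52.4599
Node u (S = 104.5): V_u = 1/1.01·[0.7750·4.3519 + 0.2250·25.8599] = 9.1002
Node d (S = 66.5): V_d = 1/1.01·[0.7750·25.8599 + 0.2250·52.4599] = 31.5296
Node 0 (S = 95): V_0 = 1/1.01·[0.7750·9.1002 + 0.2250·31.5296] = 14.0067

14.01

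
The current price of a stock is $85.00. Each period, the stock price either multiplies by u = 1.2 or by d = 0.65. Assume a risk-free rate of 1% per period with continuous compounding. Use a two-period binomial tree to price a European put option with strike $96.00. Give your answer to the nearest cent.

Risk-neutral probability p = (e^0.01 − 0.65)/(1.2 − 0.65) = 0.3601/0.5500 = 0.6546
Terminal stock prices: S_uu = 122.4, S_ud = 66.3, S_dd = 35.91
Terminal payoffs (K − S): max(-26.4, 0) = 0, max(29.7, 0) = 29.7, max(60.09, 0) = 60.09
Node u (S = 102): V_u = e^(−0.01)·[0.6546·0.0000 + 0.3454·29.7000] = 10.1552
Node d (S = 55.25): V_d = e^(−0.01)·[0.6546·29.7000 + 0.3454·60.0875] = 39.7948
Node 0 (S = 85): V_0 = e^(−0.01)·[0.6546·10.1552 + 0.3454·39.7948] = 20.1887

$20.19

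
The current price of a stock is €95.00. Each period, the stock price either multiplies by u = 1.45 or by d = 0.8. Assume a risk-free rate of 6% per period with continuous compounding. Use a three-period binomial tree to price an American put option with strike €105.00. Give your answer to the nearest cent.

Risk-neutral probability p = (e^0.06 − 0.8)/(1.45 − 0.8) = 0.2618/0.6500 = 0.4028
Terminal stock prices: S_uuu = 289.6, S_uud = 159.8, S_udd = 88.16, S_ddd = 48.64
Terminal payoffs (K − S): max(-184.6, 0) = 0, max(-54.79, 0) = 0, max(16.84, 0) = 16.84, max(56.36, 0) = 56.36
Node uu (S = 199.7): continuation = e^(−0.06)·[0.4028·0.0000 + 0.5972·0.0000] = 0.0000; exercise value = 0.0000 ≤ continuation, so V_uu = 0.0000
Node ud (S = 110.2): continuation = e^(−0.06)·[0.4028·0.0000 + 0.5972·16.8400] = 9.4708; exercise value = 0.0000 ≤ continuation, so V_ud = 9.4708
Node dd (S = 60.8): continuation = e^(−0.06)·[0.4028·16.8400 + 0.5972·56.3600] = 38.0853; exercise value = 44.2000 > continuation, so V_dd = 44.2000 (exercise)
Node u (S = 137.8): continuation = e^(−0.06)·[0.4028·0.0000 + 0.5972·9.4708] = 5.3263; exercise value = 0.0000 ≤ continuation, so V_u = 5.3263
Node d (S = 76): continuation = e^(−0.06)·[0.4028·9.4708 + 0.5972·44.2000] = 28.4509; exercise value = 29.0000 > continuation, so V_d = 29.0000 (exercise)
Node 0 (S = 95): continuation = e^(−0.06)·[0.4028·5.3263 + 0.5972·29.0000] = 18.3302; exercise value = 10.0000 ≤ continuation, so V_0 = 18.3302

€18.33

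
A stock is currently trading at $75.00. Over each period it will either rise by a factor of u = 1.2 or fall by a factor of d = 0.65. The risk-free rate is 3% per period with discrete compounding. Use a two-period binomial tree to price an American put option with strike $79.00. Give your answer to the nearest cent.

Risk-neutral probability p = (1 + 0.03 − 0.65)/(1.2 − 0.65) = 0.3800/0.5500 = 0.6909
Terminal stock prices: S_uu = 108, S_ud = 58.5, S_dd = 31.69
Terminal payoffs (K − S): max(-29, 0) = 0, max(20.5, 0) = 20.5, max(47.31, 0) = 47.31
Node u (S = 90): continuation = 1/1.03·[0.6909·0.0000 + 0.3091·20.5000] = 6.1518; exercise value = 0.0000 ≤ continuation, so V_u = 6.1518
Node d (S = 48.75): continuation = 1/1.03·[0.6909·20.5000 + 0.3091·47.3125] = 27.9490; exercise value = 30.2500 > continuation, so V_d = 30.2500 (exercise)
Node 0 (S = 75): continuation = 1/1.03·[0.6909·6.1518 + 0.3091·30.2500] = 13.2042; exercise value = 4.0000 ≤ continuation, so V_0 = 13.2042

$13.20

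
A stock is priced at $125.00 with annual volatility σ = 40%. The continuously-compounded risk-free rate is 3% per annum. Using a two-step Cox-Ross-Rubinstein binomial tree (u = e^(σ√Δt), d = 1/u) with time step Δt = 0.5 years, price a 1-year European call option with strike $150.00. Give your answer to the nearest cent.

CRR parameters: u = e^(σ√Δt) = e^(0.4·√0.5) = 1.3269, d = 1/u = 0.7536
Per-period rate: rΔt = 0.03·0.5 = 0.015, so R = e^0.015 = 1.0151
Risk-neutral probability p = (e^0.015 − 0.7536)/(1.3269 − 0.7536) = 0.2615/0.5733 = 0.4561
Terminal stock prices: S_uu = 220.1, S_ud = 125, S_dd = 71
Terminal payoffs (S − K): max(70.08, 0) = 70.08, max(-25, 0) = 0, max(-79, 0) = 0
Node u (S = 165.9): V_u = e^(−0.015)·[0.4561·70.0818 + 0.5439·0.0000] = 31.4898
Node d (S = 94.2): V_d = e^(−0.015)·[0.4561·0.0000 + 0.5439·0.0000] = 0.0000
Node 0 (S = 125): V_0 = e^(−0.015)·[0.4561·31.4898 + 0.5439·0.0000] = 14.1493

$14.15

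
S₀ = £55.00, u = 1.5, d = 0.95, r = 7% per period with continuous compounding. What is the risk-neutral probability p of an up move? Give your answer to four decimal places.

p = 0.2227

Risk-neutral probability p = (e^0.07 − 0.95)/(1.5 − 0.95) = 0.1225/0.5500 = 0.2227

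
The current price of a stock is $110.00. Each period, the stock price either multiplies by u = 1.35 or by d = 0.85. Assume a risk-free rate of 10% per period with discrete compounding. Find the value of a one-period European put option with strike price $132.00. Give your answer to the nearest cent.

$17.50

Risk-neutral probability p = (1 + 0.1 − 0.85)/(1.35 − 0.85) = 0.2500/0.5000 = 0.5000
Terminal stock prices: S_u = 148.5, S_d = 93.5
Terminal payoffs (K − S): max(-16.5, 0) = 0, max(38.5, 0) = 38.5
Node 0 (S = 110): V_0 = 1/1.1·[0.5000·0.0000 + 0.5000·38.5000] = 17.5000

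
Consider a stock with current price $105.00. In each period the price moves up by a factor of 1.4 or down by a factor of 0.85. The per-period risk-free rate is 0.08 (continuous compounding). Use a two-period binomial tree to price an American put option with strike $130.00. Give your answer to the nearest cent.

Risk-neutral probability p = (e^0.08 − 0.85)/(1.4 − 0.85) = 0.2333/0.5500 = 0.4242
Terminal stock prices: S_uu = 205.8, S_ud = 125, S_dd = 75.86
Terminal payoffs (K − S): max(-75.8, 0) = 0, max(5.05, 0) = 5.05, max(54.14, 0) = 54.14
Node u (S = 147): continuation = e^(−0.08)·[0.4242·0.0000 + 0.5758·5.0500] = 2.6844; exercise value = 0.0000 ≤ continuation, so V_u = 2.6844
Node d (S = 89.25): continuation = e^(−0.08)·[0.4242·5.0500 + 0.5758·54.1375] = 30.7551; exercise value = 40.7500 > continuation, so V_d = 40.7500 (exercise)
Node 0 (S = 105): continuation = e^(−0.08)·[0.4242·2.6844 + 0.5758·40.7500] = 22.7125; exercise value = 25.0000 > continuation, so V_0 = 25.0000 (exercise)

$25.00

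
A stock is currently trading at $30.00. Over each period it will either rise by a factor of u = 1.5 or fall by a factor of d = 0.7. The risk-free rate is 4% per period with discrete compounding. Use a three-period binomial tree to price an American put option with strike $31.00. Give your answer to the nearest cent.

Risk-neutral probability p = (1 + 0.04 − 0.7)/(1.5 − 0.7) = 0.3400/0.8000 = 0.4250
Terminal stock prices: S_uuu = 101.2, S_uud = 47.25, S_udd = 22.05, S_ddd = 10.29
Terminal payoffs (K − S): max(-70.25, 0) = 0, max(-16.25, 0) = 0, max(8.95, 0) = 8.95, max(20.71, 0) = 20.71
Node uu (S = 67.5): continuation = 1/1.04·[0.4250·0.0000 + 0.5750·0.0000] = 0.0000; exercise value = 0.0000 ≤ continuation, so V_uu = 0.0000
Node ud (S = 31.5): continuation = 1/1.04·[0.4250·0.0000 + 0.5750·8.9500] = 4.9483; exercise value = 0.0000 ≤ continuation, so V_ud = 4.9483
Node dd (S = 14.7): continuation = 1/1.04·[0.4250·8.9500 + 0.5750·20.7100] = 15.1077; exercise value = 16.3000 > continuation, so V_dd = 16.3000 (exercise)
Node u (S = 45): continuation = 1/1.04·[0.4250·0.0000 + 0.5750·4.9483] = 2.7358; exercise value = 0.0000 ≤ continuation, so V_u = 2.7358
Node d (S = 21): continuation = 1/1.04·[0.4250·4.9483 + 0.5750·16.3000] = 11.0342; exercise value = 10.0000 ≤ continuation, so V_d = 11.0342
Node 0 (S = 30): continuation = 1/1.04·[0.4250·2.7358 + 0.5750·11.0342] = 7.2186; exercise value = 1.0000 ≤ continuation, so V_0 = 7.2186

$7.22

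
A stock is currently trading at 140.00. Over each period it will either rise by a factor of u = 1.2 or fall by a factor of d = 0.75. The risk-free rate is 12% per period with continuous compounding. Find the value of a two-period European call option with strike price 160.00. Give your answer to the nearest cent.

Risk-neutral probability p = (e^0.12 − 0.75)/(1.2 − 0.75) = 0.3775/0.4500 = 0.8389
Terminal stock prices: S_uu = 201.6, S_ud = 126, S_dd = 78.75
Terminal payoffs (S − K): max(41.6, 0) = 41.6, max(-34, 0) = 0, max(-81.25, 0) = 0
Node u (S = 168): V_u = e^(−0.12)·[0.8389·41.6000 + 0.1611·0.0000] = 30.9513
Node d (S = 105): V_d = e^(−0.12)·[0.8389·0.0000 + 0.1611·0.0000] = 0.0000
Node 0 (S = 140): V_0 = e^(−0.12)·[0.8389·30.9513 + 0.1611·0.0000] = 23.0284

23.03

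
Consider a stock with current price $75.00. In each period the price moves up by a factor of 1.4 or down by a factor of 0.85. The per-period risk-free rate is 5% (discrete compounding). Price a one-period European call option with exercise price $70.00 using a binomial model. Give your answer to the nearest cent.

$12.12

Risk-neutral probability p = (1 + 0.05 − 0.85)/(1.4 − 0.85) = 0.2000/0.5500 = 0.3636
Terminal stock prices: S_u = 105, S_d = 63.75
Terminal payoffs (S − K): max(35, 0) = 35, max(-6.25, 0) = 0
Node 0 (S = 75): V_0 = 1/1.05·[0.3636·35.0000 + 0.6364·0.0000] = 12.1212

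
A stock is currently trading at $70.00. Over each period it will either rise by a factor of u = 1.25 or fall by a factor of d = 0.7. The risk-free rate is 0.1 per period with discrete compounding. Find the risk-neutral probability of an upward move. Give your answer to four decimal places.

p = 0.7273

Risk-neutral probability p = (1 + 0.1 − 0.7)/(1.25 − 0.7) = 0.4000/0.5500 = 0.7273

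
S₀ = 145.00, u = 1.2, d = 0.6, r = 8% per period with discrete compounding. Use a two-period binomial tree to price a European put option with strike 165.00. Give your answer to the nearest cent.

20.49

Risk-neutral probability p = (1 + 0.08 − 0.6)/(1.2 − 0.6) = 0.4800/0.6000 = 0.8000
Terminal stock prices: S_uu = 208.8, S_ud = 104.4, S_dd = 52.2
Terminal payoffs (K − S): max(-43.8, 0) = 0, max(60.6, 0) = 60.6, max(112.8, 0) = 112.8
Node u (S = 174): V_u = 1/1.08·[0.8000·0.0000 + 0.2000·60.6000] = 11.2222
Node d (S = 87): V_d = 1/1.08·[0.8000·60.6000 + 0.2000·112.8000] = 65.7778
Node 0 (S = 145): V_0 = 1/1.08·[0.8000·11.2222 + 0.2000·65.7778] = 20.4938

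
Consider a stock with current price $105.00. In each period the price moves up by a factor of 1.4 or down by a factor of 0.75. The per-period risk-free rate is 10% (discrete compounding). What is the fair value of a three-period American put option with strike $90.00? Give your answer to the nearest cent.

Risk-neutral probability p = (1 + 0.1 − 0.75)/(1.4 − 0.75) = 0.3500/0.6500 = 0.5385
Terminal stock prices: S_uuu = 288.1, S_uud = 154.3, S_udd = 82.69, S_ddd = 44.3
Terminal payoffs (K − S): max(-198.1, 0) = 0, max(-64.35, 0) = 0, max(7.312, 0) = 7.312, max(45.7, 0) = 45.7
Node uu (S = 205.8): continuation = 1/1.1·[0.5385·0.0000 + 0.4615·0.0000] = 0.0000; exercise value = 0.0000 ≤ continuation, so V_uu = 0.0000
Node ud (S = 110.2): continuation = 1/1.1·[0.5385·0.0000 + 0.4615·7.3125] = 3.0682; exercise value = 0.0000 ≤ continuation, so V_ud = 3.0682
Node dd (S = 59.06): continuation = 1/1.1·[0.5385·7.3125 + 0.4615·45.7031] = 22.7557; exercise value = 30.9375 > continuation, so V_dd = 30.9375 (exercise)
Node u (S = 147): continuation = 1/1.1·[0.5385·0.0000 + 0.4615·3.0682] = 1.2873; exercise value = 0.0000 ≤ continuation, so V_u = 1.2873
Node d (S = 78.75): continuation = 1/1.1·[0.5385·3.0682 + 0.4615·30.9375] = 14.4827; exercise value = 11.2500 ≤ continuation, so V_d = 14.4827
Node 0 (S = 105): continuation = 1/1.1·[0.5385·1.2873 + 0.4615·14.4827] = 6.7068; exercise value = 0.0000 ≤ continuation, so V_0 = 6.7068

$6.71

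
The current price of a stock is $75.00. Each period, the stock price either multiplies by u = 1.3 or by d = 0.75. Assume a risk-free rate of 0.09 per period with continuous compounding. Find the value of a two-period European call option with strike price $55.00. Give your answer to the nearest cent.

$30.56

Risk-neutral probability p = (e^0.09 − 0.75)/(1.3 − 0.75) = 0.3442/0.5500 = 0.6258
Terminal stock prices: S_uu = 126.8, S_ud = 73.12, S_dd = 42.19
Terminal payoffs (S − K): max(71.75, 0) = 71.75, max(18.12, 0) = 18.12, max(-12.81, 0) = 0
Node u (S = 97.5): V_u = e^(−0.09)·[0.6258·71.7500 + 0.3742·18.1250] = 47.2338
Node d (S = 56.25): V_d = e^(−0.09)·[0.6258·18.1250 + 0.3742·0.0000] = 10.3659
Node 0 (S = 75): V_0 = e^(−0.09)·[0.6258·47.2338 + 0.3742·10.3659] = 30.5589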